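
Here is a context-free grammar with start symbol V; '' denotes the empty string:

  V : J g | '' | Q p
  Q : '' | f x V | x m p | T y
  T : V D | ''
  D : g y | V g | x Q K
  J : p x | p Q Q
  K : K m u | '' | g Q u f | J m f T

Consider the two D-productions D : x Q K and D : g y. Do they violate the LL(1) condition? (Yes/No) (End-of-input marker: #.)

FIRST(x Q K) = { x } and FIRST(g y) = { g }.
The FIRST sets are disjoint and neither alternative is nullable — no conflict.

No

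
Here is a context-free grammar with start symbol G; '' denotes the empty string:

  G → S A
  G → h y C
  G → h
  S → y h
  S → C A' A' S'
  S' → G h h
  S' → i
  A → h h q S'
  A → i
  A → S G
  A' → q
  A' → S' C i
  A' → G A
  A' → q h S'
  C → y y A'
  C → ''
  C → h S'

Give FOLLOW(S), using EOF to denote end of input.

{ h, i, q, y }

In G → S A: add FIRST(A) = { h, i, q, y }.
In A → S G: add FIRST(G) = { h, i, q, y }.
Union: FOLLOW(S) = { h, i, q, y }.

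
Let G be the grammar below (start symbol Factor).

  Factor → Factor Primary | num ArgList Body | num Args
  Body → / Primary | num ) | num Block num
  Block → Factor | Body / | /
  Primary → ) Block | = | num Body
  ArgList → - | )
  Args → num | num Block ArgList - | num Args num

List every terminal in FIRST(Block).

From Block → Factor: add FIRST(Factor) = { num }.
From Block → Body /: add FIRST(Body) = { /, num }.
Block → / contributes {/}.
Union: FIRST(Block) = { /, num }.

{ /, num }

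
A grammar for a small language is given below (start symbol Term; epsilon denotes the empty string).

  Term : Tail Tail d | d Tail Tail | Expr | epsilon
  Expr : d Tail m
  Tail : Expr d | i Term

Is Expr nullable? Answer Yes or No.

No

Nullable nonterminals: Term.
No production of Expr has an RHS whose symbols are all nullable, so Expr is not nullable.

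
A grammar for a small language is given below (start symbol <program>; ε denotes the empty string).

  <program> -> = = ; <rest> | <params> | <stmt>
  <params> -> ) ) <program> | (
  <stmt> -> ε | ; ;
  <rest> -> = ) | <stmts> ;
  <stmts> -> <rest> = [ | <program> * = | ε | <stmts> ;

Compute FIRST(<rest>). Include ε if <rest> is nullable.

<rest> -> = ) contributes {=}.
From <rest> -> <stmts> ;: <stmts> nullable, take FIRST(<stmts>) ∪ {;} = { (, ), *, ;, = }.
Union: FIRST(<rest>) = { (, ), *, ;, = }.

{ (, ), *, ;, = }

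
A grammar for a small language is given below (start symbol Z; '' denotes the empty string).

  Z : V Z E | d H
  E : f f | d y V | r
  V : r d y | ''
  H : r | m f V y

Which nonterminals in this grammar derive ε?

Directly nullable (have an ''-production): V.
No other nonterminal has a production whose RHS symbols are all nullable.

{ V }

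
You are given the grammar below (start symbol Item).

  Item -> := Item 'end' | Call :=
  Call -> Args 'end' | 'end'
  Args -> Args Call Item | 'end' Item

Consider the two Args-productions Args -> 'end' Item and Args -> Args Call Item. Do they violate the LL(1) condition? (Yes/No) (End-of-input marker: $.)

FIRST('end' Item) = { 'end' } and FIRST(Args Call Item) = { 'end' }.
Both contain 'end', so the two alternatives are not disjoint — LL(1) conflict.

Yes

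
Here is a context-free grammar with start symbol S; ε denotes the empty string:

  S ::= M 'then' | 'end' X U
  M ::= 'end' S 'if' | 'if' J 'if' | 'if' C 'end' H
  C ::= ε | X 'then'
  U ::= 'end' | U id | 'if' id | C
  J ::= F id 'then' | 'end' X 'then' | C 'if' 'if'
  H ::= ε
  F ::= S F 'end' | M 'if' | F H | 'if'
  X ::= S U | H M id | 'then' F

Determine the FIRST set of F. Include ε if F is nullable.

From F ::= S F 'end': add FIRST(S) = { 'end', 'if' }.
From F ::= M 'if': add FIRST(M) = { 'end', 'if' }.
From F ::= F H: add FIRST(F) = { 'end', 'if' }.
F ::= 'if' contributes {'if'}.
Union: FIRST(F) = { 'end', 'if' }.

{ 'end', 'if' }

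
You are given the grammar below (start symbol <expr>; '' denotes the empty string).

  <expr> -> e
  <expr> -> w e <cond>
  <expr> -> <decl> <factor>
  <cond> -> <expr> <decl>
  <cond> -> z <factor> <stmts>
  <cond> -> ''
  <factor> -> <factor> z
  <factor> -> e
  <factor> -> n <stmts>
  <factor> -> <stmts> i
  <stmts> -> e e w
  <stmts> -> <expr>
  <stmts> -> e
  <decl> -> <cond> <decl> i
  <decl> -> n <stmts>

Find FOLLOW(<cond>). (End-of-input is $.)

In <expr> -> w e <cond>: <cond> is at the end, add FOLLOW(<expr>) = { $, e, i, n, w, z }.
In <decl> -> <cond> <decl> i: add FIRST(<decl> i) = { e, n, w, z }.
Union: FOLLOW(<cond>) = { $, e, i, n, w, z }.

{ $, e, i, n, w, z }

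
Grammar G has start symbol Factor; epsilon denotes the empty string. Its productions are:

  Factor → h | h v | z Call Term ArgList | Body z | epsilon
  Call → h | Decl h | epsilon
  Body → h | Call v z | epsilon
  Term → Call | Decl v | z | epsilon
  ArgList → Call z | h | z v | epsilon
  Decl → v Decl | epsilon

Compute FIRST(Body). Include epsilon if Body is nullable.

Body → h contributes {h}.
From Body → Call v z: Call nullable, take FIRST(Call) ∪ {v} = { h, v }.
Body → epsilon contributes epsilon.
Union: FIRST(Body) = { h, v, epsilon }.

{ h, v, epsilon }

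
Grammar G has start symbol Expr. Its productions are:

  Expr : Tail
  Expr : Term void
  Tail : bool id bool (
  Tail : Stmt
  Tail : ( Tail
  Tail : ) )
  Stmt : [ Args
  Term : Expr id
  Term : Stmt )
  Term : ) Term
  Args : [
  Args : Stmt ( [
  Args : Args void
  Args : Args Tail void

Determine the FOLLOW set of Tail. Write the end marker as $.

In Expr : Tail: Tail is at the end, add FOLLOW(Expr) = { $, id }.
In Tail : ( Tail: Tail is at the end, add FOLLOW(Tail) = { $, id, void }.
In Args : Args Tail void: add FIRST(void) = { void }.
Union: FOLLOW(Tail) = { $, id, void }.

{ $, id, void }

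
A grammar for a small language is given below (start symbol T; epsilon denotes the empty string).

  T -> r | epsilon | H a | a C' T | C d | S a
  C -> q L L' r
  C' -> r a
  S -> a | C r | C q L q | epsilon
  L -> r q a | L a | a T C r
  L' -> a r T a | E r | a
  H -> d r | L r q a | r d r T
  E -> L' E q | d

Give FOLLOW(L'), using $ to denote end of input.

{ a, d, r }

In C -> q L L' r: add FIRST(r) = { r }.
In E -> L' E q: add FIRST(E q) = { a, d }.
Union: FOLLOW(L') = { a, d, r }.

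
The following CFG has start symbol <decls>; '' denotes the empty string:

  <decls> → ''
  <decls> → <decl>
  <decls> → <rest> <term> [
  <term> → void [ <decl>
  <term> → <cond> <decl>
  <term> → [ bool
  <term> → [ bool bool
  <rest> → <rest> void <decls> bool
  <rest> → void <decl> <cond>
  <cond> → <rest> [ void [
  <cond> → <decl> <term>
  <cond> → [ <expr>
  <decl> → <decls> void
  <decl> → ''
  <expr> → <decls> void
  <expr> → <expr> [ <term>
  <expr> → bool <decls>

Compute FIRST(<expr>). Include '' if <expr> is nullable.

From <expr> → <decls> void: <decls> nullable, take FIRST(<decls>) ∪ {void} = { void }.
From <expr> → <expr> [ <term>: add FIRST(<expr>) = { bool, void }.
<expr> → bool <decls> contributes {bool}.
Union: FIRST(<expr>) = { bool, void }.

{ bool, void }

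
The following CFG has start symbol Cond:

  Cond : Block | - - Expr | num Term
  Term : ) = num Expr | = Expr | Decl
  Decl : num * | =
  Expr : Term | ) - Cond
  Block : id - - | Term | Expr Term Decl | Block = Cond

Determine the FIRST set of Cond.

{ ), -, =, id, num }

From Cond : Block: add FIRST(Block) = { ), =, id, num }.
Cond : - - Expr contributes {-}.
Cond : num Term contributes {num}.
Union: FIRST(Cond) = { ), -, =, id, num }.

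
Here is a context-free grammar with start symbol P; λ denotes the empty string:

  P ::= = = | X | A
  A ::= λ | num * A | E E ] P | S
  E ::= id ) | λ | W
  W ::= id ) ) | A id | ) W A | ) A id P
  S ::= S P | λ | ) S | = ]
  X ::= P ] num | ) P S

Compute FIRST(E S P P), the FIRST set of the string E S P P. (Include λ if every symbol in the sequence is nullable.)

{ ), =, ], id, num, λ }

Add FIRST(E)\{λ} = { ), =, ], id, num }; E is nullable, continue.
Add FIRST(S)\{λ} = { ), =, ], id, num }; S is nullable, continue.
Add FIRST(P)\{λ} = { ), =, ], id, num }; P is nullable, continue.
Add FIRST(P)\{λ} = { ), =, ], id, num }; P is nullable, continue.
Every symbol is nullable, so include λ.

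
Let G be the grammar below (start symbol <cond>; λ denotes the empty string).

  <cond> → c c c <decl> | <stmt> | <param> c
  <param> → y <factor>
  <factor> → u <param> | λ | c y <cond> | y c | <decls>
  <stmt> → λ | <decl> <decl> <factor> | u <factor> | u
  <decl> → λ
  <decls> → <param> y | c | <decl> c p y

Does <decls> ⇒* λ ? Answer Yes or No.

No

Nullable nonterminals: <cond>, <decl>, <factor>, <stmt>.
No production of <decls> has an RHS whose symbols are all nullable, so <decls> is not nullable.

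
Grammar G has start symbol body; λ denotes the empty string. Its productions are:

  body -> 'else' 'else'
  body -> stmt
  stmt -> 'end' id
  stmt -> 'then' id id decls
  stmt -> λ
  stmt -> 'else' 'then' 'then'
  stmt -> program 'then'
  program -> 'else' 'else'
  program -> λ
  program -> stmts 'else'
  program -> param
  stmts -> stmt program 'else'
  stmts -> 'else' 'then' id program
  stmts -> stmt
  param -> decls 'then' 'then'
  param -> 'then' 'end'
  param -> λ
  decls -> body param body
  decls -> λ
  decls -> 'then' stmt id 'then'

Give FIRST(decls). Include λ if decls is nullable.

From decls -> body param body: body, param, body nullable, take FIRST(body) ∪ FIRST(param) ∪ FIRST(body) = { 'else', 'end', 'then' }; also λ since the whole RHS is nullable.
decls -> λ contributes λ.
decls -> 'then' stmt id 'then' contributes {'then'}.
Union: FIRST(decls) = { 'else', 'end', 'then', λ }.

{ 'else', 'end', 'then', λ }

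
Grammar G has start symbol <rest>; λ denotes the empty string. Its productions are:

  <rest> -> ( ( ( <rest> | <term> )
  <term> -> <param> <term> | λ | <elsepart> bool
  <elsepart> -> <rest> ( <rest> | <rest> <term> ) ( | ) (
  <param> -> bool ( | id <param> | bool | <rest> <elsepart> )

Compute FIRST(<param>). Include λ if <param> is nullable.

{ (, ), bool, id }

<param> -> bool ( contributes {bool}.
<param> -> id <param> contributes {id}.
<param> -> bool contributes {bool}.
From <param> -> <rest> <elsepart> ): add FIRST(<rest>) = { (, ), bool, id }.
Union: FIRST(<param>) = { (, ), bool, id }.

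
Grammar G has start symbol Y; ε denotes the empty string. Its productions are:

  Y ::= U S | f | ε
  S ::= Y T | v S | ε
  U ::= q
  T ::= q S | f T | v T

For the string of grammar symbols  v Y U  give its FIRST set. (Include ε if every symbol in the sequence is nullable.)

v is a terminal; add {v} and stop.

{ v }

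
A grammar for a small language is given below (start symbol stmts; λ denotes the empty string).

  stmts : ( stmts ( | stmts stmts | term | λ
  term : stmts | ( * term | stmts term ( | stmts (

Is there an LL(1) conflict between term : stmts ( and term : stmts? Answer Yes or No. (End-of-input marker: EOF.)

FIRST(stmts () = { ( } and FIRST(stmts) = { (, λ }.
Both contain (, so the two alternatives are not disjoint — LL(1) conflict.

Yes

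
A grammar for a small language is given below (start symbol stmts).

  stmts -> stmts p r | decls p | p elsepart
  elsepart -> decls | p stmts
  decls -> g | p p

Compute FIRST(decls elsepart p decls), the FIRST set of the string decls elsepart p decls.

Add FIRST(decls) = { g, p }; decls is not nullable, stop.

{ g, p }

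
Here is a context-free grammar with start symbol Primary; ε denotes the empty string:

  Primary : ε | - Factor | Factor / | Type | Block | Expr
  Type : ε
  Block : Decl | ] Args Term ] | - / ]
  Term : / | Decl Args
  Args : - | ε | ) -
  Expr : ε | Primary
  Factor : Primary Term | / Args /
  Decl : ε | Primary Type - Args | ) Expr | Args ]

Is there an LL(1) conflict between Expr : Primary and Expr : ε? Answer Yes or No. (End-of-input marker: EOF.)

FIRST(Primary) = { ), -, /, ], ε } and FIRST(ε) = { ε }.
Both alternatives are nullable, violating the LL(1) condition.

Yes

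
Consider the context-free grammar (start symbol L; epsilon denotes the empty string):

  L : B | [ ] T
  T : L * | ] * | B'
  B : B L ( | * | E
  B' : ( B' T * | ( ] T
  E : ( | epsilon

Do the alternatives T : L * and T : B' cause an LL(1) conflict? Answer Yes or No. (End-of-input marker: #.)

FIRST(L *) = { (, *, [ } and FIRST(B') = { ( }.
Both contain (, so the two alternatives are not disjoint — LL(1) conflict.

Yes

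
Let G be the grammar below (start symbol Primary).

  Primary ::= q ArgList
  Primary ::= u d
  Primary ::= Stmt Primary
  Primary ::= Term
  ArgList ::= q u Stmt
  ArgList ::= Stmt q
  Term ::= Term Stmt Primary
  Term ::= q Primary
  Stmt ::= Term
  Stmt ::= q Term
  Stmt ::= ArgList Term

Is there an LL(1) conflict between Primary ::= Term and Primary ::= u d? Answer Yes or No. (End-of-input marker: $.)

No

FIRST(Term) = { q } and FIRST(u d) = { u }.
The FIRST sets are disjoint and neither alternative is nullable — no conflict.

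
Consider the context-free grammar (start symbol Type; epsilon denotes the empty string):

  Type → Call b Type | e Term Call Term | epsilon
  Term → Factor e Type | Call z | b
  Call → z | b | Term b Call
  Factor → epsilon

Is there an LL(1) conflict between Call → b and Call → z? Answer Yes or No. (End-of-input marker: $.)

FIRST(b) = { b } and FIRST(z) = { z }.
The FIRST sets are disjoint and neither alternative is nullable — no conflict.

No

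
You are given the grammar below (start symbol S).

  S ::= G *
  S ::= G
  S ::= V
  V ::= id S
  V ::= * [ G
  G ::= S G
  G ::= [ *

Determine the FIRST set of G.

{ *, [, id }

From G ::= S G: add FIRST(S) = { *, [, id }.
G ::= [ * contributes {[}.
Union: FIRST(G) = { *, [, id }.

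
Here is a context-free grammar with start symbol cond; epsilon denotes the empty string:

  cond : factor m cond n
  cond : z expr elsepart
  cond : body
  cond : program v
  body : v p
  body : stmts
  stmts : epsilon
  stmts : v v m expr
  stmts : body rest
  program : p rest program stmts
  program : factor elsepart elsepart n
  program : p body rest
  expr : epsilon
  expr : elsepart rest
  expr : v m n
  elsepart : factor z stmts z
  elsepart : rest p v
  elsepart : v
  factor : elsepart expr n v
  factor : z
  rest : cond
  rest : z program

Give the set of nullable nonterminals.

Directly nullable (have an epsilon-production): stmts, expr.
cond : body with every symbol nullable, so cond is nullable.
body : stmts with every symbol nullable, so body is nullable.
rest : cond with every symbol nullable, so rest is nullable.
No other nonterminal has a production whose RHS symbols are all nullable.

{ body, cond, expr, rest, stmts }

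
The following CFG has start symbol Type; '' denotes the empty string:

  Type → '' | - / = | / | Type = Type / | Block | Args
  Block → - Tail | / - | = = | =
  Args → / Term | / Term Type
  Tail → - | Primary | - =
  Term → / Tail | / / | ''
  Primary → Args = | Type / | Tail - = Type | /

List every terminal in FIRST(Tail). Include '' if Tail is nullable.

{ -, /, = }

Tail → - contributes {-}.
From Tail → Primary: add FIRST(Primary) = { -, /, = }.
Tail → - = contributes {-}.
Union: FIRST(Tail) = { -, /, = }.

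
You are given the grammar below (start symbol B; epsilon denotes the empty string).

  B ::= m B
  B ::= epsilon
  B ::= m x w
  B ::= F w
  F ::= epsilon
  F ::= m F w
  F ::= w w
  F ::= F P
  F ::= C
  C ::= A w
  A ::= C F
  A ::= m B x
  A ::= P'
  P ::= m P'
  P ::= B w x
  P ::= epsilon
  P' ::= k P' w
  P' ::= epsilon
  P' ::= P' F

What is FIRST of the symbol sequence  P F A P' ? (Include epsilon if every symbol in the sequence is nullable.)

{ k, m, w, epsilon }

Add FIRST(P)\{epsilon} = { k, m, w }; P is nullable, continue.
Add FIRST(F)\{epsilon} = { k, m, w }; F is nullable, continue.
Add FIRST(A)\{epsilon} = { k, m, w }; A is nullable, continue.
Add FIRST(P')\{epsilon} = { k, m, w }; P' is nullable, continue.
Every symbol is nullable, so include epsilon.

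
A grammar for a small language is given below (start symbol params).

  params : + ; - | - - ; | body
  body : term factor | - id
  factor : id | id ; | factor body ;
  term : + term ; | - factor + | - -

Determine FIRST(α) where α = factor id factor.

Add FIRST(factor) = { id }; factor is not nullable, stop.

{ id }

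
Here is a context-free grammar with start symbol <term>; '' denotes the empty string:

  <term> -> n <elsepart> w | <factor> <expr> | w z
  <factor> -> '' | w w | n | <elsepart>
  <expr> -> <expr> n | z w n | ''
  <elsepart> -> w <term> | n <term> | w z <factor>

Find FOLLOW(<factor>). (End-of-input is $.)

{ $, n, w, z }

In <term> -> <factor> <expr>: add FIRST(<expr>)\{''} = { n, z }.
  Since <expr> is nullable, also add FOLLOW(<term>) = { $, n, w, z }.
In <elsepart> -> w z <factor>: <factor> is at the end, add FOLLOW(<elsepart>) = { $, n, w, z }.
Union: FOLLOW(<factor>) = { $, n, w, z }.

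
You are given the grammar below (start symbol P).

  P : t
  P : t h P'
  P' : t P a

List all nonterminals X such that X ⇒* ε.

{ } (none)

No nonterminal has an empty production or an RHS whose symbols are all nullable.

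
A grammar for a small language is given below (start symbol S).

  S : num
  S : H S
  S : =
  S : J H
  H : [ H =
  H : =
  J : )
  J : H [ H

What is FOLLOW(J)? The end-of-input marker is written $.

{ =, [ }

In S : J H: add FIRST(H) = { =, [ }.
Union: FOLLOW(J) = { =, [ }.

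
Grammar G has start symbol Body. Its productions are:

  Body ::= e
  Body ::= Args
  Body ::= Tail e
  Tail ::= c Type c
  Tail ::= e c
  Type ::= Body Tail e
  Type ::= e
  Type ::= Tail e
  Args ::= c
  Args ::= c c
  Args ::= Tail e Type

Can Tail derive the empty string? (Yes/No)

No nonterminal in this grammar is nullable.
No production of Tail has an RHS whose symbols are all nullable, so Tail is not nullable.

No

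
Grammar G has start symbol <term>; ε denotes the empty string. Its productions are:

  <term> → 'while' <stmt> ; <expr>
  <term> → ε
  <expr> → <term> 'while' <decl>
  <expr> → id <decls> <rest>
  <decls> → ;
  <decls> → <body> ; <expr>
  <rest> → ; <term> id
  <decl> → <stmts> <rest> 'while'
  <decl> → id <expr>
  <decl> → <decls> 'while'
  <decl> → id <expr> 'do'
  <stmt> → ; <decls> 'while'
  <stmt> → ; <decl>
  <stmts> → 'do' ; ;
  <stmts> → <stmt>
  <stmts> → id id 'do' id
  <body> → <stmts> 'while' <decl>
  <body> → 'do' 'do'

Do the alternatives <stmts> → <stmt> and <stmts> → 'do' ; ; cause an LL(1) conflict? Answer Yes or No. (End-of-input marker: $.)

No

FIRST(<stmt>) = { ; } and FIRST('do' ; ;) = { 'do' }.
The FIRST sets are disjoint and neither alternative is nullable — no conflict.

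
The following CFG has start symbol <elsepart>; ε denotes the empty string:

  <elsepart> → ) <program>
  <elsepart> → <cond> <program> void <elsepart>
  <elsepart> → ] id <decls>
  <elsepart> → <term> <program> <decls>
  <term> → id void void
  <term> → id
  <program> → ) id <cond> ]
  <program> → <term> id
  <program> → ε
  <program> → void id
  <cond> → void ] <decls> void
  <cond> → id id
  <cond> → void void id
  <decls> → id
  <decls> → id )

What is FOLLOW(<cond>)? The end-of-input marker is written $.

{ ), ], id, void }

In <elsepart> → <cond> <program> void <elsepart>: add FIRST(<program> void <elsepart>) = { ), id, void }.
In <program> → ) id <cond> ]: add FIRST(]) = { ] }.
Union: FOLLOW(<cond>) = { ), ], id, void }.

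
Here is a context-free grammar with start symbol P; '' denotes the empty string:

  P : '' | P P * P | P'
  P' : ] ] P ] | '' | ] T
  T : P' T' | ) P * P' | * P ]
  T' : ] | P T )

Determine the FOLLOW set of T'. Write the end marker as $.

{ $, ), *, ] }

In T : P' T': T' is at the end, add FOLLOW(T) = { $, ), *, ] }.
Union: FOLLOW(T') = { $, ), *, ] }.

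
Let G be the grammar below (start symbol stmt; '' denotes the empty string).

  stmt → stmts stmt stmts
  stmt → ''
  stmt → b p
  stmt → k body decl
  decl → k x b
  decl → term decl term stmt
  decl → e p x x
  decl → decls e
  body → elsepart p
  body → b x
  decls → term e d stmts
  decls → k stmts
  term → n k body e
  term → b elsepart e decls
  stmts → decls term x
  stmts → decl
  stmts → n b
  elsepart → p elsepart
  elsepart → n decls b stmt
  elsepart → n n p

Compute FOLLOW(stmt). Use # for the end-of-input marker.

stmt is the start symbol, so # ∈ FOLLOW(stmt).
In stmt → stmts stmt stmts: add FIRST(stmts) = { b, e, k, n }.
In decl → term decl term stmt: stmt is at the end, add FOLLOW(decl) = { #, b, e, k, n, p, x }.
In elsepart → n decls b stmt: stmt is at the end, add FOLLOW(elsepart) = { e, p }.
Union: FOLLOW(stmt) = { #, b, e, k, n, p, x }.

{ #, b, e, k, n, p, x }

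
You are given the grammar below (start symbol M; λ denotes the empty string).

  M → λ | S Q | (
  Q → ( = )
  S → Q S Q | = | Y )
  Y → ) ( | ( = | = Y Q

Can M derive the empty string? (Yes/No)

Yes

M has an λ-production, so M ⇒ λ.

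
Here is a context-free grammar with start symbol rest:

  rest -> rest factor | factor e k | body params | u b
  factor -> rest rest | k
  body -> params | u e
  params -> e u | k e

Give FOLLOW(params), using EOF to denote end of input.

{ EOF, e, k, u }

In rest -> body params: params is at the end, add FOLLOW(rest) = { EOF, e, k, u }.
In body -> params: params is at the end, add FOLLOW(body) = { e, k }.
Union: FOLLOW(params) = { EOF, e, k, u }.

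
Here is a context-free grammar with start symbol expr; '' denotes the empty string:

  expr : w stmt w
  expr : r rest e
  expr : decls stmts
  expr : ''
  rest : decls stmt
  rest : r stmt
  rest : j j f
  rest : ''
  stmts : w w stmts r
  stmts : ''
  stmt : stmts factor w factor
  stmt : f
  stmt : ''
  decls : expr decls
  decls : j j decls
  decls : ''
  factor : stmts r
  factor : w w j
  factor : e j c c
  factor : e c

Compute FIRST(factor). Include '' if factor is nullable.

{ e, r, w }

From factor : stmts r: stmts nullable, take FIRST(stmts) ∪ {r} = { r, w }.
factor : w w j contributes {w}.
factor : e j c c contributes {e}.
factor : e c contributes {e}.
Union: FIRST(factor) = { e, r, w }.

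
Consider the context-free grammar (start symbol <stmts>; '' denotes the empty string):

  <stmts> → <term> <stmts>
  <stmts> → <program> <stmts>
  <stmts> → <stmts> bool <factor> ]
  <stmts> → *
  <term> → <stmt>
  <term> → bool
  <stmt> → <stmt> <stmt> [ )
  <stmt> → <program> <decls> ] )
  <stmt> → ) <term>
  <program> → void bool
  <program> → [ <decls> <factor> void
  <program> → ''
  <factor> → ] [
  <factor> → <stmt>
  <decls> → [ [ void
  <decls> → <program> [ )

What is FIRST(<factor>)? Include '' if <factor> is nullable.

{ ), [, ], void }

<factor> → ] [ contributes {]}.
From <factor> → <stmt>: add FIRST(<stmt>) = { ), [, void }.
Union: FIRST(<factor>) = { ), [, ], void }.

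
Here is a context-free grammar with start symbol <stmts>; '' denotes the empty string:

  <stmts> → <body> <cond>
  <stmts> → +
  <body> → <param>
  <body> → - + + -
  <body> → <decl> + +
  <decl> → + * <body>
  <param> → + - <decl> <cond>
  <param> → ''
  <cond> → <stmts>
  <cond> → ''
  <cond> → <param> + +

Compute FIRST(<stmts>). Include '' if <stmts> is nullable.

From <stmts> → <body> <cond>: <body>, <cond> nullable, take FIRST(<body>) ∪ FIRST(<cond>) = { +, - }; also '' since the whole RHS is nullable.
<stmts> → + contributes {+}.
Union: FIRST(<stmts>) = { +, -, '' }.

{ +, -, '' }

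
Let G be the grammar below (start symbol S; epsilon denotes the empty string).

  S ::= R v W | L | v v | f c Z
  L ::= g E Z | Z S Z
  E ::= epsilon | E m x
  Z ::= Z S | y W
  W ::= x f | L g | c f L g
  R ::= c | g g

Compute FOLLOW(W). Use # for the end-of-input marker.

{ #, c, f, g, v, y }

In S ::= R v W: W is at the end, add FOLLOW(S) = { #, c, f, g, v, y }.
In Z ::= y W: W is at the end, add FOLLOW(Z) = { #, c, f, g, v, y }.
Union: FOLLOW(W) = { #, c, f, g, v, y }.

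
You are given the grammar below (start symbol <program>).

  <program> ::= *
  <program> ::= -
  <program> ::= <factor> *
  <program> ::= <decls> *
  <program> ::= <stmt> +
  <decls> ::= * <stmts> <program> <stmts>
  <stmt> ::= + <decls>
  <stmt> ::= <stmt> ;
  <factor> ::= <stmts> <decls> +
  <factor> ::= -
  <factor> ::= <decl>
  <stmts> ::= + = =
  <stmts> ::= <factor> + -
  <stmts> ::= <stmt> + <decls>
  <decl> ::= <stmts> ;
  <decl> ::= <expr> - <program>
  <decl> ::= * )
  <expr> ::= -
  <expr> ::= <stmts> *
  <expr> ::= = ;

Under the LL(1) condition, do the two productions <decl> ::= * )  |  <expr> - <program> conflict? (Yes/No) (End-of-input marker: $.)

FIRST(* )) = { * } and FIRST(<expr> - <program>) = { *, +, -, = }.
Both contain *, so the two alternatives are not disjoint — LL(1) conflict.

Yes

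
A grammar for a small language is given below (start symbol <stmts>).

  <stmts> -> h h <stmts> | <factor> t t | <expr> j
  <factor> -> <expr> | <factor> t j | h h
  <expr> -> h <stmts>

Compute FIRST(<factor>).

{ h }

From <factor> -> <expr>: add FIRST(<expr>) = { h }.
From <factor> -> <factor> t j: add FIRST(<factor>) = { h }.
<factor> -> h h contributes {h}.
Union: FIRST(<factor>) = { h }.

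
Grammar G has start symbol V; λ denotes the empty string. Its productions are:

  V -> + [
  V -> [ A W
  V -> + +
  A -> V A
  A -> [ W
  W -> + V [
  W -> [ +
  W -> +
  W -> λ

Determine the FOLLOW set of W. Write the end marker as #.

In V -> [ A W: W is at the end, add FOLLOW(V) = { #, +, [ }.
In A -> [ W: W is at the end, add FOLLOW(A) = { #, +, [ }.
Union: FOLLOW(W) = { #, +, [ }.

{ #, +, [ }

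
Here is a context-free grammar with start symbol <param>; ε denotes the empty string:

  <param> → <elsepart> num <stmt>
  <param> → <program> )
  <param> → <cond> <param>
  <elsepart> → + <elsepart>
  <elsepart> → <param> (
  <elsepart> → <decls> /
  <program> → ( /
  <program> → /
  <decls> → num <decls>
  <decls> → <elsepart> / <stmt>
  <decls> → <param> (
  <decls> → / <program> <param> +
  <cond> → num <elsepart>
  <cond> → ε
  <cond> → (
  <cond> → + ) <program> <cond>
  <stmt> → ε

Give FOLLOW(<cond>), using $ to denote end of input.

In <param> → <cond> <param>: add FIRST(<param>) = { (, +, /, num }.
In <cond> → + ) <program> <cond>: <cond> is at the end, add FOLLOW(<cond>) = { (, +, /, num }.
Union: FOLLOW(<cond>) = { (, +, /, num }.

{ (, +, /, num }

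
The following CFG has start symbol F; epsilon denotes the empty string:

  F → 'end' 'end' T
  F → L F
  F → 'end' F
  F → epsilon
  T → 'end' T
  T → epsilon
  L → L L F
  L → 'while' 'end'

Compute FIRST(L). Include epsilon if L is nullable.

From L → L L F: add FIRST(L) = { 'while' }.
L → 'while' 'end' contributes {'while'}.
Union: FIRST(L) = { 'while' }.

{ 'while' }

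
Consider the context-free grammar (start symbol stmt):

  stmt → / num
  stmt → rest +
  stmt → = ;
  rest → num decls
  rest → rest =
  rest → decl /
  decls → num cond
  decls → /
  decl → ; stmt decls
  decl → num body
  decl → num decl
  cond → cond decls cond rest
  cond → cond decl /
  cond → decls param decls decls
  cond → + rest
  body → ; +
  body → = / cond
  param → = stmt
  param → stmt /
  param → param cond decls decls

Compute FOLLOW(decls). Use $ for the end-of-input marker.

{ +, /, ;, =, num }

In rest → num decls: decls is at the end, add FOLLOW(rest) = { +, /, ;, =, num }.
In decl → ; stmt decls: decls is at the end, add FOLLOW(decl) = { / }.
In cond → cond decls cond rest: add FIRST(cond rest) = { +, /, num }.
In cond → decls param decls decls: add FIRST(param decls decls) = { /, ;, =, num }.
In cond → decls param decls decls: add FIRST(decls) = { /, num }.
In cond → decls param decls decls: decls is at the end, add FOLLOW(cond) = { +, /, ;, =, num }.
In param → param cond decls decls: add FIRST(decls) = { /, num }.
In param → param cond decls decls: decls is at the end, add FOLLOW(param) = { +, /, num }.
Union: FOLLOW(decls) = { +, /, ;, =, num }.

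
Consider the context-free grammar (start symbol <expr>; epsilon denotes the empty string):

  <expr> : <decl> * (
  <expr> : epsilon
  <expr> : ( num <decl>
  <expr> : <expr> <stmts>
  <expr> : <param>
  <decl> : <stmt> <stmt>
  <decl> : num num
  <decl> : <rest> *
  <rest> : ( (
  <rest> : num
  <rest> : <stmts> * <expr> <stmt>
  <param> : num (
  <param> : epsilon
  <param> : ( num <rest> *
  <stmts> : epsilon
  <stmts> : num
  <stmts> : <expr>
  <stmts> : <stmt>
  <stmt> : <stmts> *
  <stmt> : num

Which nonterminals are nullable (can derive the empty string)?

Directly nullable (have an epsilon-production): <expr>, <param>, <stmts>.
No other nonterminal has a production whose RHS symbols are all nullable.

{ <expr>, <param>, <stmts> }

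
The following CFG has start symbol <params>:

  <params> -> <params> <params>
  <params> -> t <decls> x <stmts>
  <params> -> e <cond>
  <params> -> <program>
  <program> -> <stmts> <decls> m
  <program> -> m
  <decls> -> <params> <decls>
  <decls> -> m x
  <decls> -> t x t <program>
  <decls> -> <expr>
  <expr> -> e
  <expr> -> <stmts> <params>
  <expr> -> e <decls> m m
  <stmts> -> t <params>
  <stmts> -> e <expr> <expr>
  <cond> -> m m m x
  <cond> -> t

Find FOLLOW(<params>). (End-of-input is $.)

{ $, e, m, t, x }

<params> is the start symbol, so $ ∈ FOLLOW(<params>).
In <params> -> <params> <params>: add FIRST(<params>) = { e, m, t }.
In <params> -> <params> <params>: <params> is at the end, add FOLLOW(<params>) = { $, e, m, t, x }.
In <decls> -> <params> <decls>: add FIRST(<decls>) = { e, m, t }.
In <expr> -> <stmts> <params>: <params> is at the end, add FOLLOW(<expr>) = { $, e, m, t, x }.
In <stmts> -> t <params>: <params> is at the end, add FOLLOW(<stmts>) = { $, e, m, t, x }.
Union: FOLLOW(<params>) = { $, e, m, t, x }.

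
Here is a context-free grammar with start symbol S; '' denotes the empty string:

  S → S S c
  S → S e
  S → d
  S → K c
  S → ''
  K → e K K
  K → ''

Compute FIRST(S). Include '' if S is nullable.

From S → S S c: S, S nullable, take FIRST(S) ∪ FIRST(S) ∪ {c} = { c, d, e }.
From S → S e: S nullable, take FIRST(S) ∪ {e} = { c, d, e }.
S → d contributes {d}.
From S → K c: K nullable, take FIRST(K) ∪ {c} = { c, e }.
S → '' contributes ''.
Union: FIRST(S) = { c, d, e, '' }.

{ c, d, e, '' }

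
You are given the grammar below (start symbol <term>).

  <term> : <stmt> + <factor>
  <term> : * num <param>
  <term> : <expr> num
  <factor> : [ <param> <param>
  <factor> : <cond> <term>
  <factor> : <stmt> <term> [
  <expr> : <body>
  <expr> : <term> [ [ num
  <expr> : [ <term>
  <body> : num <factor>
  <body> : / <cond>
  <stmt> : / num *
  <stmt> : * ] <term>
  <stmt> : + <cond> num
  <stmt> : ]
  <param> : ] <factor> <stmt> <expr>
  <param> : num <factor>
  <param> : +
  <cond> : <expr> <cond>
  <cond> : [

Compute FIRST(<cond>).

From <cond> : <expr> <cond>: add FIRST(<expr>) = { *, +, /, [, ], num }.
<cond> : [ contributes {[}.
Union: FIRST(<cond>) = { *, +, /, [, ], num }.

{ *, +, /, [, ], num }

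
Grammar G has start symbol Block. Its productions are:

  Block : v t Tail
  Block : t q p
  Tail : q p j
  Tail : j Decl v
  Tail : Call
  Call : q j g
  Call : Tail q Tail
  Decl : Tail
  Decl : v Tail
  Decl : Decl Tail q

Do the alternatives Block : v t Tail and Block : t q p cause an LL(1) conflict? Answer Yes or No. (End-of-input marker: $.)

FIRST(v t Tail) = { v } and FIRST(t q p) = { t }.
The FIRST sets are disjoint and neither alternative is nullable — no conflict.

No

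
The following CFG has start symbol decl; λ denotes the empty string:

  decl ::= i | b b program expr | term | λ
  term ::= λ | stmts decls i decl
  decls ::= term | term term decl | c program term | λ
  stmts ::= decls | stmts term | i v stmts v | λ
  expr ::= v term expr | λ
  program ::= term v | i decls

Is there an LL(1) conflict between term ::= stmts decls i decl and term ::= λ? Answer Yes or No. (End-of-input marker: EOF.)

Yes

FIRST(stmts decls i decl) = { b, c, i } and FIRST(λ) = { λ }.
The second alternative is nullable and FOLLOW(term) = { EOF, b, c, i, v } shares b with FIRST of the first — conflict.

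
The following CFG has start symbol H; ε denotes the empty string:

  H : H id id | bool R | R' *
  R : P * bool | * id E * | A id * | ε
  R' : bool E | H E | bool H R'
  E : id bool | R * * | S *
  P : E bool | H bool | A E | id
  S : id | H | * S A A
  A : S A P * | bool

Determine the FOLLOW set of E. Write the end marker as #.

In R : * id E *: add FIRST(*) = { * }.
In R' : bool E: E is at the end, add FOLLOW(R') = { * }.
In R' : H E: E is at the end, add FOLLOW(R') = { * }.
In P : E bool: add FIRST(bool) = { bool }.
In P : A E: E is at the end, add FOLLOW(P) = { * }.
Union: FOLLOW(E) = { *, bool }.

{ *, bool }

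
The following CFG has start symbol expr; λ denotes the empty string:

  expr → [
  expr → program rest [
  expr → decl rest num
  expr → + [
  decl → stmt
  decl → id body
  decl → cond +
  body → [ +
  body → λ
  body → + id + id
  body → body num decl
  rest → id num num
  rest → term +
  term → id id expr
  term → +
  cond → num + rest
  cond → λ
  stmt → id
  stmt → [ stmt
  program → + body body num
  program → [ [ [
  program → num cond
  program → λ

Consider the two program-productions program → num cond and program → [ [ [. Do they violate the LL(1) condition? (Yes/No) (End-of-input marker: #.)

No

FIRST(num cond) = { num } and FIRST([ [ [) = { [ }.
The FIRST sets are disjoint and neither alternative is nullable — no conflict.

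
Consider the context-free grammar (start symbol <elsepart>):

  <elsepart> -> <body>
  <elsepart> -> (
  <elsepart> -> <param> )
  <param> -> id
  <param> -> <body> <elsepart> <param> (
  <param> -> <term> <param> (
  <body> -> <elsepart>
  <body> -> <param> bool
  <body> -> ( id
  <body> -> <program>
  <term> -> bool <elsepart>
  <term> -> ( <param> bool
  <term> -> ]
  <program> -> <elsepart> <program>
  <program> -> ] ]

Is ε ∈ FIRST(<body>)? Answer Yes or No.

No

No nonterminal in this grammar is nullable.
No production of <body> has an RHS whose symbols are all nullable, so <body> is not nullable.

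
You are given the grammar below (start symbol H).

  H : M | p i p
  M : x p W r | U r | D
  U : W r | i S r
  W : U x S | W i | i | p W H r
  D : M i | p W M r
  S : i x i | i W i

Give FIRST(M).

{ i, p, x }

M : x p W r contributes {x}.
From M : U r: add FIRST(U) = { i, p }.
From M : D: add FIRST(D) = { i, p, x }.
Union: FIRST(M) = { i, p, x }.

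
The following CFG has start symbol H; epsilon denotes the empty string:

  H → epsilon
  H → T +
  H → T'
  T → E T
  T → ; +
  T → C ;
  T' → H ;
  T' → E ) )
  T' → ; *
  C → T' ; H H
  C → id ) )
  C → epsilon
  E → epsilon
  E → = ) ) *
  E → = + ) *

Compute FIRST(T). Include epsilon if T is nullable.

{ ), ;, =, id }

From T → E T: E nullable, take FIRST(E) ∪ FIRST(T) = { ), ;, =, id }.
T → ; + contributes {;}.
From T → C ;: C nullable, take FIRST(C) ∪ {;} = { ), ;, =, id }.
Union: FIRST(T) = { ), ;, =, id }.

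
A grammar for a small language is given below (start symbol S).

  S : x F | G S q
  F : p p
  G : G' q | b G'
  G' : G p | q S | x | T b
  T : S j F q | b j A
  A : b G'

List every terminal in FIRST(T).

{ b, q, x }

From T : S j F q: add FIRST(S) = { b, q, x }.
T : b j A contributes {b}.
Union: FIRST(T) = { b, q, x }.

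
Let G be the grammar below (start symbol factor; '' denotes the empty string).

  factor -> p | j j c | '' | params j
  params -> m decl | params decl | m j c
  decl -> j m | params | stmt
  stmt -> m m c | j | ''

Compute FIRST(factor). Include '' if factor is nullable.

{ j, m, p, '' }

factor -> p contributes {p}.
factor -> j j c contributes {j}.
factor -> '' contributes ''.
From factor -> params j: add FIRST(params) = { m }.
Union: FIRST(factor) = { j, m, p, '' }.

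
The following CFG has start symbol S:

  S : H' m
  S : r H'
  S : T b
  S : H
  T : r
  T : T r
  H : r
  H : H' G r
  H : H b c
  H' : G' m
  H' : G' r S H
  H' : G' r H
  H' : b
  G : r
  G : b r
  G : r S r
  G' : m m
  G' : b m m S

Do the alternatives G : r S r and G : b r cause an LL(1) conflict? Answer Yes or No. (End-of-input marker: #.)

FIRST(r S r) = { r } and FIRST(b r) = { b }.
The FIRST sets are disjoint and neither alternative is nullable — no conflict.

No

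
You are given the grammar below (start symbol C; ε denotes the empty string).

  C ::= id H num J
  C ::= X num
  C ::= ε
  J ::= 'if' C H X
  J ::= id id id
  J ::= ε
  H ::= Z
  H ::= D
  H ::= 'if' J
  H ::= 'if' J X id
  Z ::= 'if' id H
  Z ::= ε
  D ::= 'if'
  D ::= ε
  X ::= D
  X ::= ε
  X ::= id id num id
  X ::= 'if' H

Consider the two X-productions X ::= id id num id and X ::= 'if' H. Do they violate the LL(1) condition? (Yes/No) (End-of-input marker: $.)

No

FIRST(id id num id) = { id } and FIRST('if' H) = { 'if' }.
The FIRST sets are disjoint and neither alternative is nullable — no conflict.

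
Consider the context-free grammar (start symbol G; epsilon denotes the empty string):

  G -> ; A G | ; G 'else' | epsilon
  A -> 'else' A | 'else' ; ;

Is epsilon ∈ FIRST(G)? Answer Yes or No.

Yes

G has an epsilon-production, so G ⇒ epsilon.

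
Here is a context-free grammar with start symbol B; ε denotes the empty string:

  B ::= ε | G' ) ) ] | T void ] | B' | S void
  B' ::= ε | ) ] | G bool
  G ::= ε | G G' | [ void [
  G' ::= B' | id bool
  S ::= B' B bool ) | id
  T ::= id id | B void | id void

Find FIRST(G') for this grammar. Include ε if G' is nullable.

{ ), [, bool, id, ε }

From G' ::= B': add FIRST(B') = { ), [, bool, id, ε } (including ε since B' is nullable).
G' ::= id bool contributes {id}.
Union: FIRST(G') = { ), [, bool, id, ε }.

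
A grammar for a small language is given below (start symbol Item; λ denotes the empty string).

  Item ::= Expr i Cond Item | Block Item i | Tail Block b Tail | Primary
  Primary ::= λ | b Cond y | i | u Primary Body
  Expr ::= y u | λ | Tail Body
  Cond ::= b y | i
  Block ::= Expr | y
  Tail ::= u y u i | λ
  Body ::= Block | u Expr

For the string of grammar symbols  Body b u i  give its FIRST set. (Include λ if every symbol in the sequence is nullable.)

{ b, u, y }

Add FIRST(Body)\{λ} = { u, y }; Body is nullable, continue.
b is a terminal; add {b} and stop.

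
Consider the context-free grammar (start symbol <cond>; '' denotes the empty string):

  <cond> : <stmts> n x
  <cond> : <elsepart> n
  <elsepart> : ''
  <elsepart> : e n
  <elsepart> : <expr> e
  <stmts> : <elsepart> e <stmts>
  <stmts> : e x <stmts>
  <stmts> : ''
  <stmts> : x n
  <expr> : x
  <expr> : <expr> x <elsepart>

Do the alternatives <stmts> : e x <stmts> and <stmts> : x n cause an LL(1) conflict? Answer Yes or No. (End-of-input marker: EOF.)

FIRST(e x <stmts>) = { e } and FIRST(x n) = { x }.
The FIRST sets are disjoint and neither alternative is nullable — no conflict.

No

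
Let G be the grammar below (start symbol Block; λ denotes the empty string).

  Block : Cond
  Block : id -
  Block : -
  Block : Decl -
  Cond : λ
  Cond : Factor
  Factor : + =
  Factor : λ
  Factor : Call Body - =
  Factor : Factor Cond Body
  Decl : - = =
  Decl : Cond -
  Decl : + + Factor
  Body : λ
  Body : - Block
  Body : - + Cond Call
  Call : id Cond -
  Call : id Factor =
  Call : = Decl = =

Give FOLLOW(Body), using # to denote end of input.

{ #, +, -, =, id }

In Factor : Call Body - =: add FIRST(- =) = { - }.
In Factor : Factor Cond Body: Body is at the end, add FOLLOW(Factor) = { #, +, -, =, id }.
Union: FOLLOW(Body) = { #, +, -, =, id }.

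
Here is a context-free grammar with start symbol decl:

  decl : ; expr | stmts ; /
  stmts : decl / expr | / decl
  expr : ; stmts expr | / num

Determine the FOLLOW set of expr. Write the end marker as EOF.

In decl : ; expr: expr is at the end, add FOLLOW(decl) = { EOF, /, ; }.
In stmts : decl / expr: expr is at the end, add FOLLOW(stmts) = { /, ; }.
In expr : ; stmts expr: expr is at the end, add FOLLOW(expr) = { EOF, /, ; }.
Union: FOLLOW(expr) = { EOF, /, ; }.

{ EOF, /, ; }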